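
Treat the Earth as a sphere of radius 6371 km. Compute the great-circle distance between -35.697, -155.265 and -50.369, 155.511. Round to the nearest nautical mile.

2283 nmi

Δλ = 155.511 − -155.265 = 310.776°; wrapped into (−180°, 180°]: -49.224°.
Δφ = -50.369 − -35.697 = -14.672°.
a = sin²(Δφ/2) + cos φ₁ · cos φ₂ · sin²(Δλ/2) = 0.106150.
c = 2·atan2(√a, √(1−a)) = 0.66373 rad → d = 6371·c ≈ 4228.63 km ≈ 2283.28 nmi.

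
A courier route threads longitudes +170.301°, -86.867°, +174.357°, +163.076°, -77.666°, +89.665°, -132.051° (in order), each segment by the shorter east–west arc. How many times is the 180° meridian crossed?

4

Leg 1: +170.301° → -86.867°, shortest Δλ = 102.832° (east) — crosses 180°.
Leg 2: -86.867° → +174.357°, shortest Δλ = -98.776° (west) — crosses 180°.
Leg 3: +174.357° → +163.076°, shortest Δλ = -11.281° (west) — does not cross 180°.
Leg 4: +163.076° → -77.666°, shortest Δλ = 119.258° (east) — crosses 180°.
Leg 5: -77.666° → +89.665°, shortest Δλ = 167.331° (east) — does not cross 180°.
Leg 6: +89.665° → -132.051°, shortest Δλ = 138.284° (east) — crosses 180°.
Total crossings: 4.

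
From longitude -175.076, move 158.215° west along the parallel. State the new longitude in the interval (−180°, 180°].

Start at -175.076°; shift −158.215° → -333.291°.
-333.291° lies outside (−180°, 180°]; add 360° → +26.709°.

+26.709°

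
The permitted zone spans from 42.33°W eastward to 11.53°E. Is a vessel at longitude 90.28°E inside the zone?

Band width going east from -42.33° to +11.53°: ((11.53 − -42.33) mod 360) = 53.86°.
Offset of +90.28° east of the west edge: ((90.28 − -42.33) mod 360) = 132.61°.
132.61° > 53.86° ⇒ outside.

No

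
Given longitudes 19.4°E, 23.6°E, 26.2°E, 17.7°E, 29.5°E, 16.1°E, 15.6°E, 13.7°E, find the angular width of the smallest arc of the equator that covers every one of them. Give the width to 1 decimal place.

15.8°

Sort the longitudes: +13.7°, +15.6°, +16.1°, +17.7°, +19.4°, +23.6°, +26.2°, +29.5°.
Eastward gaps between consecutive values (wrapping around): 1.9°, 0.5°, 1.6°, 1.7°, 4.2°, 2.6°, 3.3°, 344.2°.
Largest gap = 344.2° ⇒ minimal covering band is its complement: 360° − 344.2° = 15.8°.
Band runs from +13.7° eastward to +29.5°.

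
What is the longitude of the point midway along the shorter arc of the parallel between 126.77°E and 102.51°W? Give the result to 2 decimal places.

167.87°W

Signed shortest Δλ from +126.77° to -102.51° is +130.72°.
Midpoint longitude = +126.77° + (+130.72°)/2 = +126.77° + 65.36° = +192.13°.
Normalise into (−180°, 180°]: -167.87°.
(The naïve average (+126.77 + -102.51)/2 = 12.13° is on the wrong side of the globe.)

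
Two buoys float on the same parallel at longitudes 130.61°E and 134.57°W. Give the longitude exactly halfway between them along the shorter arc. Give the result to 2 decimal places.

Signed shortest Δλ from +130.61° to -134.57° is +94.82°.
Midpoint longitude = +130.61° + (+94.82°)/2 = +130.61° + 47.41° = +178.02°.
(The naïve average (+130.61 + -134.57)/2 = -1.98° is on the wrong side of the globe.)

178.02°E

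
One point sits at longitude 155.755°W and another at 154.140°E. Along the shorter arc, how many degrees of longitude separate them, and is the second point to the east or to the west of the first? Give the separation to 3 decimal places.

Raw difference: 154.140 − -155.755 = 309.895°.
Normalise into (−180°, 180°]: 309.895° − 360° = -50.105°.
Negative ⇒ the second point lies to the west; separation 50.105°.

50.105° west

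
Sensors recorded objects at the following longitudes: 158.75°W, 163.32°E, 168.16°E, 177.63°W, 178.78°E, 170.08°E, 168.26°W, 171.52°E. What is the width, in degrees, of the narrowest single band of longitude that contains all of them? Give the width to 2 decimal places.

37.93°

Sort the longitudes: -177.63°, -168.26°, -158.75°, +163.32°, +168.16°, +170.08°, +171.52°, +178.78°.
Eastward gaps between consecutive values (wrapping around): 9.37°, 9.51°, 322.07°, 4.84°, 1.92°, 1.44°, 7.26°, 3.59°.
Largest gap = 322.07° ⇒ minimal covering band is its complement: 360° − 322.07° = 37.93°.
Band runs from +163.32° eastward to -158.75°, crossing the antimeridian.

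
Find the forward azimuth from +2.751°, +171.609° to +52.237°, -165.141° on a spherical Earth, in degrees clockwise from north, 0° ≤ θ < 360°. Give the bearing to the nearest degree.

18°

Δλ = -165.141 − 171.609 = -336.750°; wrapped into (−180°, 180°]: 23.250°.
θ = atan2( sin Δλ · cos φ₂ , cos φ₁ · sin φ₂ − sin φ₁ · cos φ₂ · cos Δλ )
  = atan2(0.24174, 0.76263) = 17.588° → normalised to [0°, 360°): 17.588°.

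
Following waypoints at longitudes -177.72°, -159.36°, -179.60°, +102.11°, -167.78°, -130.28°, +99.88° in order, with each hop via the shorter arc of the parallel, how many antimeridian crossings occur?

Leg 1: -177.72° → -159.36°, shortest Δλ = 18.36° (east) — does not cross 180°.
Leg 2: -159.36° → -179.60°, shortest Δλ = -20.24° (west) — does not cross 180°.
Leg 3: -179.60° → +102.11°, shortest Δλ = -78.29° (west) — crosses 180°.
Leg 4: +102.11° → -167.78°, shortest Δλ = 90.11° (east) — crosses 180°.
Leg 5: -167.78° → -130.28°, shortest Δλ = 37.5° (east) — does not cross 180°.
Leg 6: -130.28° → +99.88°, shortest Δλ = -129.84° (west) — crosses 180°.
Total crossings: 3.

3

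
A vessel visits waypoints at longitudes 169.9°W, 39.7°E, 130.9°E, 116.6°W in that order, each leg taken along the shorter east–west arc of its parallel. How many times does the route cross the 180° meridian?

Leg 1: -169.9° → +39.7°, shortest Δλ = -150.4° (west) — crosses 180°.
Leg 2: +39.7° → +130.9°, shortest Δλ = 91.2° (east) — does not cross 180°.
Leg 3: +130.9° → -116.6°, shortest Δλ = 112.5° (east) — crosses 180°.
Total crossings: 2.

2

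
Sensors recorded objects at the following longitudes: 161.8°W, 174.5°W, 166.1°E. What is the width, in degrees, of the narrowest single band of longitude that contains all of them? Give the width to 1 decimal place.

Sort the longitudes: -174.5°, -161.8°, +166.1°.
Eastward gaps between consecutive values (wrapping around): 12.7°, 327.9°, 19.4°.
Largest gap = 327.9° ⇒ minimal covering band is its complement: 360° − 327.9° = 32.1°.
Band runs from +166.1° eastward to -161.8°, crossing the antimeridian.

32.1°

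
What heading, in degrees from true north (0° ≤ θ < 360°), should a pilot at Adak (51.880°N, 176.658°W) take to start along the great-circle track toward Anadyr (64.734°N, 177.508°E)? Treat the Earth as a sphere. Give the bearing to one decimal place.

349.0°

Δλ = 177.508 − -176.658 = 354.166°; wrapped into (−180°, 180°]: -5.834°.
θ = atan2( sin Δλ · cos φ₂ , cos φ₁ · sin φ₂ − sin φ₁ · cos φ₂ · cos Δλ )
  = atan2(-0.04338, 0.22421) = -10.952° → normalised to [0°, 360°): 349.048°.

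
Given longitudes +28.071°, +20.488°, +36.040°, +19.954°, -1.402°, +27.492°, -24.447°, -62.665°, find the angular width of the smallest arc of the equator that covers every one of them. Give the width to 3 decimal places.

98.705°

Sort the longitudes: -62.665°, -24.447°, -1.402°, +19.954°, +20.488°, +27.492°, +28.071°, +36.040°.
Eastward gaps between consecutive values (wrapping around): 38.218°, 23.045°, 21.356°, 0.534°, 7.004°, 0.579°, 7.969°, 261.295°.
Largest gap = 261.295° ⇒ minimal covering band is its complement: 360° − 261.295° = 98.705°.
Band runs from -62.665° eastward to +36.040°.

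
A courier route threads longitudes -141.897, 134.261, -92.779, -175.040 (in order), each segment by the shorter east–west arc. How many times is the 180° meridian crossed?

Leg 1: -141.897° → +134.261°, shortest Δλ = -83.842° (west) — crosses 180°.
Leg 2: +134.261° → -92.779°, shortest Δλ = 132.96° (east) — crosses 180°.
Leg 3: -92.779° → -175.040°, shortest Δλ = -82.261° (west) — does not cross 180°.
Total crossings: 2.

2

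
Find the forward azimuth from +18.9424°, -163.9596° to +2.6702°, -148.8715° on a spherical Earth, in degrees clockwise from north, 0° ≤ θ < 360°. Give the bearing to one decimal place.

136.0°

Δλ = -148.8715 − -163.9596 = 15.0881°.
θ = atan2( sin Δλ · cos φ₂ , cos φ₁ · sin φ₂ − sin φ₁ · cos φ₂ · cos Δλ )
  = atan2(0.26002, -0.26902) = 135.975° → normalised to [0°, 360°): 135.975°.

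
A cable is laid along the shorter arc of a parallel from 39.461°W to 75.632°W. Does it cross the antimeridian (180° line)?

Signed shortest Δλ = ((-75.632 − -39.461 + 180) mod 360) − 180 = -36.171°.
Going west by 36.171° from -39.461° reaches -75.632° without touching 180°.

No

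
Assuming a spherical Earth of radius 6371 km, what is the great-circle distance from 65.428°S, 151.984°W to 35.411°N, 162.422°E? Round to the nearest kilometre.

Δλ = 162.422 − -151.984 = 314.406°; wrapped into (−180°, 180°]: -45.594°.
Δφ = 35.411 − -65.428 = 100.839°.
a = sin²(Δφ/2) + cos φ₁ · cos φ₂ · sin²(Δλ/2) = 0.644906.
c = 2·atan2(√a, √(1−a)) = 1.86483 rad → d = 6371·c ≈ 11880.82 km.

11881 km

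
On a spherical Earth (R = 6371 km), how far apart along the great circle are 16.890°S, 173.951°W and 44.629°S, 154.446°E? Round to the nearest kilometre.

4266 km

Δλ = 154.446 − -173.951 = 328.397°; wrapped into (−180°, 180°]: -31.603°.
Δφ = -44.629 − -16.890 = -27.739°.
a = sin²(Δφ/2) + cos φ₁ · cos φ₂ · sin²(Δλ/2) = 0.107956.
c = 2·atan2(√a, √(1−a)) = 0.66957 rad → d = 6371·c ≈ 4265.83 km.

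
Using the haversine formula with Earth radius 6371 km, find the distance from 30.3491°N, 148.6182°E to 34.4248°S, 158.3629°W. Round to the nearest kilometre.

Δλ = -158.3629 − 148.6182 = -306.9811°; wrapped into (−180°, 180°]: 53.0189°.
Δφ = -34.4248 − 30.3491 = -64.7739°.
a = sin²(Δφ/2) + cos φ₁ · cos φ₂ · sin²(Δλ/2) = 0.428718.
c = 2·atan2(√a, √(1−a)) = 1.42775 rad → d = 6371·c ≈ 9096.17 km.

9096 km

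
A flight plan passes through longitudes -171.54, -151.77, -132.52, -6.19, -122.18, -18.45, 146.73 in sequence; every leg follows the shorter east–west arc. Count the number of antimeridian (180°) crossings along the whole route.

Leg 1: -171.54° → -151.77°, shortest Δλ = 19.77° (east) — does not cross 180°.
Leg 2: -151.77° → -132.52°, shortest Δλ = 19.25° (east) — does not cross 180°.
Leg 3: -132.52° → -6.19°, shortest Δλ = 126.33° (east) — does not cross 180°.
Leg 4: -6.19° → -122.18°, shortest Δλ = -115.99° (west) — does not cross 180°.
Leg 5: -122.18° → -18.45°, shortest Δλ = 103.73° (east) — does not cross 180°.
Leg 6: -18.45° → +146.73°, shortest Δλ = 165.18° (east) — does not cross 180°.
Total crossings: 0.

0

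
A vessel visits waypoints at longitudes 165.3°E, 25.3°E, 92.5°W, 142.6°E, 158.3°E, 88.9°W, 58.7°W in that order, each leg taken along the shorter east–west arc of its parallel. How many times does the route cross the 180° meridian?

Leg 1: +165.3° → +25.3°, shortest Δλ = -140.0° (west) — does not cross 180°.
Leg 2: +25.3° → -92.5°, shortest Δλ = -117.8° (west) — does not cross 180°.
Leg 3: -92.5° → +142.6°, shortest Δλ = -124.9° (west) — crosses 180°.
Leg 4: +142.6° → +158.3°, shortest Δλ = 15.7° (east) — does not cross 180°.
Leg 5: +158.3° → -88.9°, shortest Δλ = 112.8° (east) — crosses 180°.
Leg 6: -88.9° → -58.7°, shortest Δλ = 30.2° (east) — does not cross 180°.
Total crossings: 2.

2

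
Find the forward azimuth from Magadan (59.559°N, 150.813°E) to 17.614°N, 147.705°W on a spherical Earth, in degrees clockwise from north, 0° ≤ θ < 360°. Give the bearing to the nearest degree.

106°

Δλ = -147.705 − 150.813 = -298.518°; wrapped into (−180°, 180°]: 61.482°.
θ = atan2( sin Δλ · cos φ₂ , cos φ₁ · sin φ₂ − sin φ₁ · cos φ₂ · cos Δλ )
  = atan2(0.83747, -0.23901) = 105.928° → normalised to [0°, 360°): 105.928°.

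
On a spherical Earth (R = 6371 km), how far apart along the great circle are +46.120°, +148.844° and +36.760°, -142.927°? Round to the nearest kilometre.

5605 km

Δλ = -142.927 − 148.844 = -291.771°; wrapped into (−180°, 180°]: 68.229°.
Δφ = 36.760 − 46.120 = -9.360°.
a = sin²(Δφ/2) + cos φ₁ · cos φ₂ · sin²(Δλ/2) = 0.181333.
c = 2·atan2(√a, √(1−a)) = 0.87976 rad → d = 6371·c ≈ 5604.96 km.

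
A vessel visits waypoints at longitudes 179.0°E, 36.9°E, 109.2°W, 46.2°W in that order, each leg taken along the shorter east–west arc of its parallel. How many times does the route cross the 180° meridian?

Leg 1: +179.0° → +36.9°, shortest Δλ = -142.1° (west) — does not cross 180°.
Leg 2: +36.9° → -109.2°, shortest Δλ = -146.1° (west) — does not cross 180°.
Leg 3: -109.2° → -46.2°, shortest Δλ = 63.0° (east) — does not cross 180°.
Total crossings: 0.

0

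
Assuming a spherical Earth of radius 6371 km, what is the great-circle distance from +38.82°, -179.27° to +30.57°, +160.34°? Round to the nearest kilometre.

2071 km

Δλ = 160.34 − -179.27 = 339.61°; wrapped into (−180°, 180°]: -20.39°.
Δφ = 30.57 − 38.82 = -8.25°.
a = sin²(Δφ/2) + cos φ₁ · cos φ₂ · sin²(Δλ/2) = 0.026190.
c = 2·atan2(√a, √(1−a)) = 0.32510 rad → d = 6371·c ≈ 2071.20 km.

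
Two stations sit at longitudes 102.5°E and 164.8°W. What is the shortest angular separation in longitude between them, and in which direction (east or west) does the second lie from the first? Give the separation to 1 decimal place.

Raw difference: -164.8 − 102.5 = -267.3°.
Normalise into (−180°, 180°]: -267.3° + 360° = 92.7°.
Positive ⇒ the second point lies to the east; separation 92.7°.

92.7° east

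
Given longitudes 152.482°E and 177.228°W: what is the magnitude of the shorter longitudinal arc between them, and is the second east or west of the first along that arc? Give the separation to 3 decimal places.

30.290° east

Raw difference: -177.228 − 152.482 = -329.71°.
Normalise into (−180°, 180°]: -329.71° + 360° = 30.29°.
Positive ⇒ the second point lies to the east; separation 30.290°.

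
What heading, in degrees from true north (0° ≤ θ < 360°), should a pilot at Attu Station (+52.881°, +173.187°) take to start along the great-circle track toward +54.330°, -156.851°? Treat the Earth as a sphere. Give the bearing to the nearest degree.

73°

Δλ = -156.851 − 173.187 = -330.038°; wrapped into (−180°, 180°]: 29.962°.
θ = atan2( sin Δλ · cos φ₂ , cos φ₁ · sin φ₂ − sin φ₁ · cos φ₂ · cos Δλ )
  = atan2(0.29122, 0.08743) = 73.290° → normalised to [0°, 360°): 73.290°.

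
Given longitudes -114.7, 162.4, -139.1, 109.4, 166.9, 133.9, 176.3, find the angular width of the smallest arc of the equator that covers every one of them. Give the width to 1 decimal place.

Sort the longitudes: -139.1°, -114.7°, +109.4°, +133.9°, +162.4°, +166.9°, +176.3°.
Eastward gaps between consecutive values (wrapping around): 24.4°, 224.1°, 24.5°, 28.5°, 4.5°, 9.4°, 44.6°.
Largest gap = 224.1° ⇒ minimal covering band is its complement: 360° − 224.1° = 135.9°.
Band runs from +109.4° eastward to -114.7°, crossing the antimeridian.

135.9°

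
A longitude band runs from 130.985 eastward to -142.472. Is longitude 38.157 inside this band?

No

Band width going east from +130.985° to -142.472°: ((-142.472 − 130.985) mod 360) = 86.543°.
Offset of +38.157° east of the west edge: ((38.157 − 130.985) mod 360) = 267.172°.
267.172° > 86.543° ⇒ outside.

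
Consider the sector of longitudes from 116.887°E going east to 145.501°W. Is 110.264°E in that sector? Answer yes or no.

No

Band width going east from +116.887° to -145.501°: ((-145.501 − 116.887) mod 360) = 97.612°.
Offset of +110.264° east of the west edge: ((110.264 − 116.887) mod 360) = 353.377°.
353.377° > 97.612° ⇒ outside.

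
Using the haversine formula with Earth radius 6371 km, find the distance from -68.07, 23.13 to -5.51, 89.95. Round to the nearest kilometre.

Δλ = 89.95 − 23.13 = 66.82°.
Δφ = -5.51 − -68.07 = 62.56°.
a = sin²(Δφ/2) + cos φ₁ · cos φ₂ · sin²(Δλ/2) = 0.382300.
c = 2·atan2(√a, √(1−a)) = 1.33317 rad → d = 6371·c ≈ 8493.61 km.

8494 km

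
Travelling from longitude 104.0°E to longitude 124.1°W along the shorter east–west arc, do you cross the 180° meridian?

Naïve |-124.1 − 104.0| = 228.1° > 180°, so the shorter arc goes the other way round — across 180°.
Signed shortest Δλ = ((-124.1 − 104.0 + 180) mod 360) − 180 = 131.9°.
Going east by 131.9° from +104.0° passes through 180° before reaching -124.1°.

Yes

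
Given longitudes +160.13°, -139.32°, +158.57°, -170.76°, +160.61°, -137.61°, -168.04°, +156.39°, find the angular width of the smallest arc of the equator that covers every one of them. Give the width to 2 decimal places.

Sort the longitudes: -170.76°, -168.04°, -139.32°, -137.61°, +156.39°, +158.57°, +160.13°, +160.61°.
Eastward gaps between consecutive values (wrapping around): 2.72°, 28.72°, 1.71°, 294.00°, 2.18°, 1.56°, 0.48°, 28.63°.
Largest gap = 294.00° ⇒ minimal covering band is its complement: 360° − 294.00° = 66.00°.
Band runs from +156.39° eastward to -137.61°, crossing the antimeridian.

66.00°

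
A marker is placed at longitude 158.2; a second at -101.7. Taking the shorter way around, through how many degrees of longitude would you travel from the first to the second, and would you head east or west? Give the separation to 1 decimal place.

Raw difference: -101.7 − 158.2 = -259.9°.
Normalise into (−180°, 180°]: -259.9° + 360° = 100.1°.
Positive ⇒ the second point lies to the east; separation 100.1°.

100.1° east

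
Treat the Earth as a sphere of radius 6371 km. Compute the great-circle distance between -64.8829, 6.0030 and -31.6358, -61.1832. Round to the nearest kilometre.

5787 km

Δλ = -61.1832 − 6.0030 = -67.1862°.
Δφ = -31.6358 − -64.8829 = 33.2471°.
a = sin²(Δφ/2) + cos φ₁ · cos φ₂ · sin²(Δλ/2) = 0.192477.
c = 2·atan2(√a, √(1−a)) = 0.90835 rad → d = 6371·c ≈ 5787.11 km.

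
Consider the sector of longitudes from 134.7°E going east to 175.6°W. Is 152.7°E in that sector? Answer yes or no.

Yes

Band width going east from +134.7° to -175.6°: ((-175.6 − 134.7) mod 360) = 49.7°.
Offset of +152.7° east of the west edge: ((152.7 − 134.7) mod 360) = 18.0°.
18.0° ≤ 49.7° ⇒ inside.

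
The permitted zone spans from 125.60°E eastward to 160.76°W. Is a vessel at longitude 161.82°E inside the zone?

Yes

Band width going east from +125.60° to -160.76°: ((-160.76 − 125.60) mod 360) = 73.64°.
Offset of +161.82° east of the west edge: ((161.82 − 125.60) mod 360) = 36.22°.
36.22° ≤ 73.64° ⇒ inside.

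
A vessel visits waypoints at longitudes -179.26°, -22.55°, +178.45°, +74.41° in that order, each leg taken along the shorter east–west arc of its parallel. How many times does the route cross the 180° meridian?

1

Leg 1: -179.26° → -22.55°, shortest Δλ = 156.71° (east) — does not cross 180°.
Leg 2: -22.55° → +178.45°, shortest Δλ = -159.0° (west) — crosses 180°.
Leg 3: +178.45° → +74.41°, shortest Δλ = -104.04° (west) — does not cross 180°.
Total crossings: 1.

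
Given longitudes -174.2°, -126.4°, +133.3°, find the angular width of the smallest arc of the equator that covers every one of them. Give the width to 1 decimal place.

Sort the longitudes: -174.2°, -126.4°, +133.3°.
Eastward gaps between consecutive values (wrapping around): 47.8°, 259.7°, 52.5°.
Largest gap = 259.7° ⇒ minimal covering band is its complement: 360° − 259.7° = 100.3°.
Band runs from +133.3° eastward to -126.4°, crossing the antimeridian.

100.3°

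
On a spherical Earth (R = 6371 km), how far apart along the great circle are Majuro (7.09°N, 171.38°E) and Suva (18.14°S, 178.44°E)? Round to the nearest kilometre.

Δλ = 178.44 − 171.38 = 7.06°.
Δφ = -18.14 − 7.09 = -25.23°.
a = sin²(Δφ/2) + cos φ₁ · cos φ₂ · sin²(Δλ/2) = 0.051273.
c = 2·atan2(√a, √(1−a)) = 0.45683 rad → d = 6371·c ≈ 2910.48 km.

2910 km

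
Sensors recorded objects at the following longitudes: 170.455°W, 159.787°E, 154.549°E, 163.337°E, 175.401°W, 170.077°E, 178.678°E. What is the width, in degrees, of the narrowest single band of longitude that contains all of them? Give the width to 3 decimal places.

34.996°

Sort the longitudes: -175.401°, -170.455°, +154.549°, +159.787°, +163.337°, +170.077°, +178.678°.
Eastward gaps between consecutive values (wrapping around): 4.946°, 325.004°, 5.238°, 3.550°, 6.740°, 8.601°, 5.921°.
Largest gap = 325.004° ⇒ minimal covering band is its complement: 360° − 325.004° = 34.996°.
Band runs from +154.549° eastward to -170.455°, crossing the antimeridian.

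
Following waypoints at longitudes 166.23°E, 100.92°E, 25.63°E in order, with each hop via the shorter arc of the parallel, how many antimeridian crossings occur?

Leg 1: +166.23° → +100.92°, shortest Δλ = -65.31° (west) — does not cross 180°.
Leg 2: +100.92° → +25.63°, shortest Δλ = -75.29° (west) — does not cross 180°.
Total crossings: 0.

0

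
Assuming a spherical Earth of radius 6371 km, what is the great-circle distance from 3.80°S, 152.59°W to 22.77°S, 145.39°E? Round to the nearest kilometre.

6982 km

Δλ = 145.39 − -152.59 = 297.98°; wrapped into (−180°, 180°]: -62.02°.
Δφ = -22.77 − -3.80 = -18.97°.
a = sin²(Δφ/2) + cos φ₁ · cos φ₂ · sin²(Δλ/2) = 0.271351.
c = 2·atan2(√a, √(1−a)) = 1.09584 rad → d = 6371·c ≈ 6981.60 km.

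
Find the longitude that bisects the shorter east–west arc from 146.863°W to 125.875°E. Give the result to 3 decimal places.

Signed shortest Δλ from -146.863° to +125.875° is -87.262°.
Midpoint longitude = -146.863° + (-87.262°)/2 = -146.863° − 43.631° = -190.494°.
Normalise into (−180°, 180°]: +169.506°.
(The naïve average (-146.863 + +125.875)/2 = -10.494° is on the wrong side of the globe.)

169.506°E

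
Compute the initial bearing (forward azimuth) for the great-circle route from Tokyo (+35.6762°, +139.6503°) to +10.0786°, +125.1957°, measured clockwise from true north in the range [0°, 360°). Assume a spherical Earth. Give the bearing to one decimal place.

210.7°

Δλ = 125.1957 − 139.6503 = -14.4546°.
θ = atan2( sin Δλ · cos φ₂ , cos φ₁ · sin φ₂ − sin φ₁ · cos φ₂ · cos Δλ )
  = atan2(-0.24576, -0.41387) = -149.298° → normalised to [0°, 360°): 210.702°.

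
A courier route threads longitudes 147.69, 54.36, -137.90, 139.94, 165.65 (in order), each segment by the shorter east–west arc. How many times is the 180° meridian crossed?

Leg 1: +147.69° → +54.36°, shortest Δλ = -93.33° (west) — does not cross 180°.
Leg 2: +54.36° → -137.90°, shortest Δλ = 167.74° (east) — crosses 180°.
Leg 3: -137.90° → +139.94°, shortest Δλ = -82.16° (west) — crosses 180°.
Leg 4: +139.94° → +165.65°, shortest Δλ = 25.71° (east) — does not cross 180°.
Total crossings: 2.

2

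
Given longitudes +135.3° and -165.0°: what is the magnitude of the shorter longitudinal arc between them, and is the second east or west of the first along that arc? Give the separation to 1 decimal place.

Raw difference: -165.0 − 135.3 = -300.3°.
Normalise into (−180°, 180°]: -300.3° + 360° = 59.7°.
Positive ⇒ the second point lies to the east; separation 59.7°.

59.7° east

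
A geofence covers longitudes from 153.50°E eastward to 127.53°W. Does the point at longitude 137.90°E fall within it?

No

Band width going east from +153.50° to -127.53°: ((-127.53 − 153.50) mod 360) = 78.97°.
Offset of +137.90° east of the west edge: ((137.90 − 153.50) mod 360) = 344.40°.
344.40° > 78.97° ⇒ outside.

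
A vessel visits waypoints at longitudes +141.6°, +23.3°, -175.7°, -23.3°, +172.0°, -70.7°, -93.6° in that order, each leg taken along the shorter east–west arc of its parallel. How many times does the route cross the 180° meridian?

3

Leg 1: +141.6° → +23.3°, shortest Δλ = -118.3° (west) — does not cross 180°.
Leg 2: +23.3° → -175.7°, shortest Δλ = 161.0° (east) — crosses 180°.
Leg 3: -175.7° → -23.3°, shortest Δλ = 152.4° (east) — does not cross 180°.
Leg 4: -23.3° → +172.0°, shortest Δλ = -164.7° (west) — crosses 180°.
Leg 5: +172.0° → -70.7°, shortest Δλ = 117.3° (east) — crosses 180°.
Leg 6: -70.7° → -93.6°, shortest Δλ = -22.9° (west) — does not cross 180°.
Total crossings: 3.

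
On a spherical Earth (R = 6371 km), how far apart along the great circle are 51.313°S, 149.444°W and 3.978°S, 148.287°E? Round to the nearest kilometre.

7768 km

Δλ = 148.287 − -149.444 = 297.731°; wrapped into (−180°, 180°]: -62.269°.
Δφ = -3.978 − -51.313 = 47.335°.
a = sin²(Δφ/2) + cos φ₁ · cos φ₂ · sin²(Δλ/2) = 0.327847.
c = 2·atan2(√a, √(1−a)) = 1.21930 rad → d = 6371·c ≈ 7768.14 km.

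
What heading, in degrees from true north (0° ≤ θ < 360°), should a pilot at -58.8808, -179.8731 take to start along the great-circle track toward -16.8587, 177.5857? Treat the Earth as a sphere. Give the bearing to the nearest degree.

356°

Δλ = 177.5857 − -179.8731 = 357.4588°; wrapped into (−180°, 180°]: -2.5412°.
θ = atan2( sin Δλ · cos φ₂ , cos φ₁ · sin φ₂ − sin φ₁ · cos φ₂ · cos Δλ )
  = atan2(-0.04243, 0.66861) = -3.631° → normalised to [0°, 360°): 356.369°.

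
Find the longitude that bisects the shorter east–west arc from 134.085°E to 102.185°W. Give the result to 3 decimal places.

164.050°W

Signed shortest Δλ from +134.085° to -102.185° is +123.730°.
Midpoint longitude = +134.085° + (+123.730°)/2 = +134.085° + 61.865° = +195.950°.
Normalise into (−180°, 180°]: -164.050°.
(The naïve average (+134.085 + -102.185)/2 = 15.95° is on the wrong side of the globe.)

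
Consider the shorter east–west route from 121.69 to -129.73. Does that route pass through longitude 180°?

Yes

Naïve |-129.73 − 121.69| = 251.42° > 180°, so the shorter arc goes the other way round — across 180°.
Signed shortest Δλ = ((-129.73 − 121.69 + 180) mod 360) − 180 = 108.58°.
Going east by 108.58° from +121.69° passes through 180° before reaching -129.73°.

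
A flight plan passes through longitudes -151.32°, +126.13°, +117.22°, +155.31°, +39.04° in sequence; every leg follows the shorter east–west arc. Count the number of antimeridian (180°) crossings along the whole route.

1

Leg 1: -151.32° → +126.13°, shortest Δλ = -82.55° (west) — crosses 180°.
Leg 2: +126.13° → +117.22°, shortest Δλ = -8.91° (west) — does not cross 180°.
Leg 3: +117.22° → +155.31°, shortest Δλ = 38.09° (east) — does not cross 180°.
Leg 4: +155.31° → +39.04°, shortest Δλ = -116.27° (west) — does not cross 180°.
Total crossings: 1.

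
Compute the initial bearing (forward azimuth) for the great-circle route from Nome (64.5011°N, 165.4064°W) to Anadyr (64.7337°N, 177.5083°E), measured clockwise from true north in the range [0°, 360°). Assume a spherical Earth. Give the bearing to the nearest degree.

Δλ = 177.5083 − -165.4064 = 342.9147°; wrapped into (−180°, 180°]: -17.0853°.
θ = atan2( sin Δλ · cos φ₂ , cos φ₁ · sin φ₂ − sin φ₁ · cos φ₂ · cos Δλ )
  = atan2(-0.12540, 0.02106) = -80.466° → normalised to [0°, 360°): 279.534°.

280°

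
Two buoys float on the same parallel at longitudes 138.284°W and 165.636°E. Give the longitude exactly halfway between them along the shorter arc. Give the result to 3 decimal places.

166.324°W

Signed shortest Δλ from -138.284° to +165.636° is -56.080°.
Midpoint longitude = -138.284° + (-56.080°)/2 = -138.284° − 28.040° = -166.324°.
(The naïve average (-138.284 + +165.636)/2 = 13.676° is on the wrong side of the globe.)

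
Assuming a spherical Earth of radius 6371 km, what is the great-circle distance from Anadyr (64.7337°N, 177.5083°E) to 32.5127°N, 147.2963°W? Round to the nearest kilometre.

4306 km

Δλ = -147.2963 − 177.5083 = -324.8046°; wrapped into (−180°, 180°]: 35.1954°.
Δφ = 32.5127 − 64.7337 = -32.2210°.
a = sin²(Δφ/2) + cos φ₁ · cos φ₂ · sin²(Δλ/2) = 0.109900.
c = 2·atan2(√a, √(1−a)) = 0.67581 rad → d = 6371·c ≈ 4305.60 km.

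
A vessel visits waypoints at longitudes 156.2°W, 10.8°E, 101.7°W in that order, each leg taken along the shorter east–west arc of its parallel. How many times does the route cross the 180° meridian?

0

Leg 1: -156.2° → +10.8°, shortest Δλ = 167.0° (east) — does not cross 180°.
Leg 2: +10.8° → -101.7°, shortest Δλ = -112.5° (west) — does not cross 180°.
Total crossings: 0.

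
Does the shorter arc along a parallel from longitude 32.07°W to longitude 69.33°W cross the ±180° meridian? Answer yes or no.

Signed shortest Δλ = ((-69.33 − -32.07 + 180) mod 360) − 180 = -37.26°.
Going west by 37.26° from -32.07° reaches -69.33° without touching 180°.

No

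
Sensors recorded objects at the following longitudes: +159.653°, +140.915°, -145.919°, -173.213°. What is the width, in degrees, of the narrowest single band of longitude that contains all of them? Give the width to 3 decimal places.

Sort the longitudes: -173.213°, -145.919°, +140.915°, +159.653°.
Eastward gaps between consecutive values (wrapping around): 27.294°, 286.834°, 18.738°, 27.134°.
Largest gap = 286.834° ⇒ minimal covering band is its complement: 360° − 286.834° = 73.166°.
Band runs from +140.915° eastward to -145.919°, crossing the antimeridian.

73.166°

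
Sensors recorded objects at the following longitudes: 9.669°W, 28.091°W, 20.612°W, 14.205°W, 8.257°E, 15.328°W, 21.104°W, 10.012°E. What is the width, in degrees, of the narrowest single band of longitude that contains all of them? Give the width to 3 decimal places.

Sort the longitudes: -28.091°, -21.104°, -20.612°, -15.328°, -14.205°, -9.669°, +8.257°, +10.012°.
Eastward gaps between consecutive values (wrapping around): 6.987°, 0.492°, 5.284°, 1.123°, 4.536°, 17.926°, 1.755°, 321.897°.
Largest gap = 321.897° ⇒ minimal covering band is its complement: 360° − 321.897° = 38.103°.
Band runs from -28.091° eastward to +10.012°.

38.103°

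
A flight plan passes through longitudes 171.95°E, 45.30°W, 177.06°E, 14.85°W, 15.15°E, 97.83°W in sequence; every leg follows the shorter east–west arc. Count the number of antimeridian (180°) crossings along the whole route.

3

Leg 1: +171.95° → -45.30°, shortest Δλ = 142.75° (east) — crosses 180°.
Leg 2: -45.30° → +177.06°, shortest Δλ = -137.64° (west) — crosses 180°.
Leg 3: +177.06° → -14.85°, shortest Δλ = 168.09° (east) — crosses 180°.
Leg 4: -14.85° → +15.15°, shortest Δλ = 30.0° (east) — does not cross 180°.
Leg 5: +15.15° → -97.83°, shortest Δλ = -112.98° (west) — does not cross 180°.
Total crossings: 3.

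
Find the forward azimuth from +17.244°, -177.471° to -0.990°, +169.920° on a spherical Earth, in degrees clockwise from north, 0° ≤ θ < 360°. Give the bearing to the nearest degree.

Δλ = 169.920 − -177.471 = 347.391°; wrapped into (−180°, 180°]: -12.609°.
θ = atan2( sin Δλ · cos φ₂ , cos φ₁ · sin φ₂ − sin φ₁ · cos φ₂ · cos Δλ )
  = atan2(-0.21826, -0.30575) = -144.478° → normalised to [0°, 360°): 215.522°.

216°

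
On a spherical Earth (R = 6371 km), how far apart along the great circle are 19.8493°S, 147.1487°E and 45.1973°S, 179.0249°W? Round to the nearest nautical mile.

Δλ = -179.0249 − 147.1487 = -326.1736°; wrapped into (−180°, 180°]: 33.8264°.
Δφ = -45.1973 − -19.8493 = -25.3480°.
a = sin²(Δφ/2) + cos φ₁ · cos φ₂ · sin²(Δλ/2) = 0.104235.
c = 2·atan2(√a, √(1−a)) = 0.65749 rad → d = 6371·c ≈ 4188.85 km ≈ 2261.80 nmi.

2262 nmi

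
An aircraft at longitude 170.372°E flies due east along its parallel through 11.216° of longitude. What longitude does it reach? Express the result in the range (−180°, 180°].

178.412°W

Start at +170.372°; shift +11.216° → +181.588°.
+181.588° lies outside (−180°, 180°]; subtract 360° → -178.412°.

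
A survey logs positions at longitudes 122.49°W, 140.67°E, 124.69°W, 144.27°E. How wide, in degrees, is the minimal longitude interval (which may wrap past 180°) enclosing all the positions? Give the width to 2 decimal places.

Sort the longitudes: -124.69°, -122.49°, +140.67°, +144.27°.
Eastward gaps between consecutive values (wrapping around): 2.20°, 263.16°, 3.60°, 91.04°.
Largest gap = 263.16° ⇒ minimal covering band is its complement: 360° − 263.16° = 96.84°.
Band runs from +140.67° eastward to -122.49°, crossing the antimeridian.

96.84°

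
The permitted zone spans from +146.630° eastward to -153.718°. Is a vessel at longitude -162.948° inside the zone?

Band width going east from +146.630° to -153.718°: ((-153.718 − 146.630) mod 360) = 59.652°.
Offset of -162.948° east of the west edge: ((-162.948 − 146.630) mod 360) = 50.422°.
50.422° ≤ 59.652° ⇒ inside.

Yes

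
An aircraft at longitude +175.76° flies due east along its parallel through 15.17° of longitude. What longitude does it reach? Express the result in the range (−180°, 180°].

-169.07°

Start at +175.76°; shift +15.17° → +190.93°.
+190.93° lies outside (−180°, 180°]; subtract 360° → -169.07°.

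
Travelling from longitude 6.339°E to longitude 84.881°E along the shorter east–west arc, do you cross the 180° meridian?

Signed shortest Δλ = ((84.881 − 6.339 + 180) mod 360) − 180 = 78.542°.
Going east by 78.542° from +6.339° reaches +84.881° without touching 180°.

No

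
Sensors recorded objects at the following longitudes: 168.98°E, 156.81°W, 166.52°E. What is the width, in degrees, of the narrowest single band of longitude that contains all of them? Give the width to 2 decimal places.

36.67°

Sort the longitudes: -156.81°, +166.52°, +168.98°.
Eastward gaps between consecutive values (wrapping around): 323.33°, 2.46°, 34.21°.
Largest gap = 323.33° ⇒ minimal covering band is its complement: 360° − 323.33° = 36.67°.
Band runs from +166.52° eastward to -156.81°, crossing the antimeridian.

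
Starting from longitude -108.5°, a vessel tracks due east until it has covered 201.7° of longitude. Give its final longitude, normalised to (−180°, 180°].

Start at -108.5°; shift +201.7° → +93.2°.
+93.2° already lies in (−180°, 180°].

+93.2°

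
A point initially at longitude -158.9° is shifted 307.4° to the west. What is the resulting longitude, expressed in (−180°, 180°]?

Start at -158.9°; shift −307.4° → -466.3°.
-466.3° lies outside (−180°, 180°]; add 360° → -106.3°.

-106.3°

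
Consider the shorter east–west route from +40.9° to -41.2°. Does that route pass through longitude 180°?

Signed shortest Δλ = ((-41.2 − 40.9 + 180) mod 360) − 180 = -82.1°.
Going west by 82.1° from +40.9° reaches -41.2° without touching 180°.

No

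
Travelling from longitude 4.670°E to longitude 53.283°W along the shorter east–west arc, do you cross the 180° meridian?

Signed shortest Δλ = ((-53.283 − 4.670 + 180) mod 360) − 180 = -57.953°.
Going west by 57.953° from +4.670° reaches -53.283° without touching 180°.

No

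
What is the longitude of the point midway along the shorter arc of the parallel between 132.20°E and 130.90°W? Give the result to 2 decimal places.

Signed shortest Δλ from +132.20° to -130.90° is +96.90°.
Midpoint longitude = +132.20° + (+96.90°)/2 = +132.20° + 48.45° = +180.65°.
Normalise into (−180°, 180°]: -179.35°.
(The naïve average (+132.20 + -130.90)/2 = 0.65° is on the wrong side of the globe.)

179.35°W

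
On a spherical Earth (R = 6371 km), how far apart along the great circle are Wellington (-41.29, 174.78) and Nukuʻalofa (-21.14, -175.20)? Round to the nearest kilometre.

Δλ = -175.20 − 174.78 = -349.98°; wrapped into (−180°, 180°]: 10.02°.
Δφ = -21.14 − -41.29 = 20.15°.
a = sin²(Δφ/2) + cos φ₁ · cos φ₂ · sin²(Δλ/2) = 0.035948.
c = 2·atan2(√a, √(1−a)) = 0.38151 rad → d = 6371·c ≈ 2430.58 km.

2431 km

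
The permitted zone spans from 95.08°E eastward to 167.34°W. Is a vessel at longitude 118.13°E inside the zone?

Band width going east from +95.08° to -167.34°: ((-167.34 − 95.08) mod 360) = 97.58°.
Offset of +118.13° east of the west edge: ((118.13 − 95.08) mod 360) = 23.05°.
23.05° ≤ 97.58° ⇒ inside.

Yes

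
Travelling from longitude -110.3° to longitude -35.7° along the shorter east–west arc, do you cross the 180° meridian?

No

Signed shortest Δλ = ((-35.7 − -110.3 + 180) mod 360) − 180 = 74.6°.
Going east by 74.6° from -110.3° reaches -35.7° without touching 180°.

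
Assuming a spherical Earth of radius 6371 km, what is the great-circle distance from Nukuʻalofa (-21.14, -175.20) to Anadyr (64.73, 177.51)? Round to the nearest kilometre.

9569 km

Δλ = 177.51 − -175.20 = 352.71°; wrapped into (−180°, 180°]: -7.29°.
Δφ = 64.73 − -21.14 = 85.87°.
a = sin²(Δφ/2) + cos φ₁ · cos φ₂ · sin²(Δλ/2) = 0.465599.
c = 2·atan2(√a, √(1−a)) = 1.50194 rad → d = 6371·c ≈ 9568.86 km.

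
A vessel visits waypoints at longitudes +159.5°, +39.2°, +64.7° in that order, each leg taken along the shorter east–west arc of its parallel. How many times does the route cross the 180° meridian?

0

Leg 1: +159.5° → +39.2°, shortest Δλ = -120.3° (west) — does not cross 180°.
Leg 2: +39.2° → +64.7°, shortest Δλ = 25.5° (east) — does not cross 180°.
Total crossings: 0.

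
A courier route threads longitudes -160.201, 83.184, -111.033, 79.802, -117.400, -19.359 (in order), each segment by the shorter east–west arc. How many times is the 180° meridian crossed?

4

Leg 1: -160.201° → +83.184°, shortest Δλ = -116.615° (west) — crosses 180°.
Leg 2: +83.184° → -111.033°, shortest Δλ = 165.783° (east) — crosses 180°.
Leg 3: -111.033° → +79.802°, shortest Δλ = -169.165° (west) — crosses 180°.
Leg 4: +79.802° → -117.400°, shortest Δλ = 162.798° (east) — crosses 180°.
Leg 5: -117.400° → -19.359°, shortest Δλ = 98.041° (east) — does not cross 180°.
Total crossings: 4.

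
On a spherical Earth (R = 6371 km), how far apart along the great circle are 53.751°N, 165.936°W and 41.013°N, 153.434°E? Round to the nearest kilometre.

3313 km

Δλ = 153.434 − -165.936 = 319.370°; wrapped into (−180°, 180°]: -40.630°.
Δφ = 41.013 − 53.751 = -12.738°.
a = sin²(Δφ/2) + cos φ₁ · cos φ₂ · sin²(Δλ/2) = 0.066085.
c = 2·atan2(√a, √(1−a)) = 0.51998 rad → d = 6371·c ≈ 3312.77 km.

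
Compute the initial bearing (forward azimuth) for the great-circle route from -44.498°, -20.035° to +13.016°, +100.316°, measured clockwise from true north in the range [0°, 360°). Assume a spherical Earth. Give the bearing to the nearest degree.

102°

Δλ = 100.316 − -20.035 = 120.351°.
θ = atan2( sin Δλ · cos φ₂ , cos φ₁ · sin φ₂ − sin φ₁ · cos φ₂ · cos Δλ )
  = atan2(0.84077, -0.18441) = 102.371° → normalised to [0°, 360°): 102.371°.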